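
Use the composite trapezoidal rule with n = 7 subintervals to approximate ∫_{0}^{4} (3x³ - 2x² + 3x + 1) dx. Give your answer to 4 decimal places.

180.8163

h = (4 − 0)/7 = 0.571429.
Nodes x₀,…,x₇ = 0, 0.571429, 1.142857, 1.714286, 2.285714, 2.857143, 3.428571, 4.
f(x) = 3x³ - 2x² + 3x + 1: f₀=1, f₁=2.620991, f₂=6.294461, f₃=15.379009, f₄=33.233236, f₅=63.215743, f₆=108.685131, f₇=173.
(h/2)·[f₀ + 2f₁ + 2f₂ + 2f₃ + 2f₄ + 2f₅ + 2f₆ + f₇] = 0.285714·(632.857143) = 180.8163.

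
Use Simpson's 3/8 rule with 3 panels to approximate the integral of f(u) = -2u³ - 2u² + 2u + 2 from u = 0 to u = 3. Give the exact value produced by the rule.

h = (3 − 0)/3 = 1.
Nodes u₀,…,u₃ = 0, 1, 2, 3.
f(u) = -2u³ - 2u² + 2u + 2: f₀=2, f₁=0, f₂=-18, f₃=-64.
(3h/8)·[f₀ + 3f₁ + 3f₂ + f₃] = 0.375·(-116) = -43.5.

-43.5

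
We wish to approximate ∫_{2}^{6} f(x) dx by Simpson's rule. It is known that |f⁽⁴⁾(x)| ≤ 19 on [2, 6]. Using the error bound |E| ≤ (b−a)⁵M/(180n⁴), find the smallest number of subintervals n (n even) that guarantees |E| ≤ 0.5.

Need 19456/(180n⁴) ≤ 0.5.
n⁴ ≥ 19456/(180·0.5) = 216.178 ⇒ n ≥ 3.8344, so the smallest even n is 4. (n must be even for Simpson's rule.)

4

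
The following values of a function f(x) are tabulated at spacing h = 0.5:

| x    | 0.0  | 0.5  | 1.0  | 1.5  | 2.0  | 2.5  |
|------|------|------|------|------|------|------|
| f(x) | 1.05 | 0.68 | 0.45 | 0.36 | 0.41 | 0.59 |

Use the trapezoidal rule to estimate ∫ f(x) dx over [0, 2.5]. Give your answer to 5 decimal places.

1.36000

h = 0.5, n = 5.
(h/2)·[y₀ + 2y₁ + 2y₂ + 2y₃ + 2y₄ + y₅] = 0.25·(5.44) = 1.36000.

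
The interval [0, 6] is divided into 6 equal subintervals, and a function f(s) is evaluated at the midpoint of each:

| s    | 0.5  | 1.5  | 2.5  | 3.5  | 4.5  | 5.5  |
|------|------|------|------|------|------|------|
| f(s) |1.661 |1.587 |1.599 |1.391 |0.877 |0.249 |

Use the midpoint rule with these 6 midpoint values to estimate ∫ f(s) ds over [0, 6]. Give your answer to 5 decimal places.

h = 1, n = 6.
h·[y(m₁) + y(m₂) + y(m₃) + y(m₄) + y(m₅) + y(m₆)] = 1·(7.364) = 7.36400.

7.36400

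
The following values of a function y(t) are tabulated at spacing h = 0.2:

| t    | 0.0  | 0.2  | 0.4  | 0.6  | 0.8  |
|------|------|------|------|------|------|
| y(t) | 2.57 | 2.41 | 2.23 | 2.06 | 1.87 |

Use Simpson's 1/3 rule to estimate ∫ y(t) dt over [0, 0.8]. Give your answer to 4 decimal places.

h = 0.2, n = 4.
(h/3)·[y₀ + 4y₁ + 2y₂ + 4y₃ + y₄] = 0.066667·(26.78) = 1.7853.

1.7853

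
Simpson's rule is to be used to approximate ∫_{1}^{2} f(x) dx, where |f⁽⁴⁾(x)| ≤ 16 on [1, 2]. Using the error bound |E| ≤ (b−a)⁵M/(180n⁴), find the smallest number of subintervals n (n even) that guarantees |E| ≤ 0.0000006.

20

Need 16/(180n⁴) ≤ 0.0000006.
n⁴ ≥ 16/(180·0.0000006) = 148148 ⇒ n ≥ 19.6189, so the smallest even n is 20. (n must be even for Simpson's rule.)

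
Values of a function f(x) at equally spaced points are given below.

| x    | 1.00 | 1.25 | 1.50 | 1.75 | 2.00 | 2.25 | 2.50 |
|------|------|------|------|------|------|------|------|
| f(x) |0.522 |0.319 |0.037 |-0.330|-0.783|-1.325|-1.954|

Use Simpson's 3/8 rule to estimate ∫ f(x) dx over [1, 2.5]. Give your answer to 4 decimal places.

h = 0.25, n = 6.
(3h/8)·[y₀ + 3y₁ + 3y₂ + 2y₃ + 3y₄ + 3y₅ + y₆] = 0.09375·(-7.348) = -0.6889.

-0.6889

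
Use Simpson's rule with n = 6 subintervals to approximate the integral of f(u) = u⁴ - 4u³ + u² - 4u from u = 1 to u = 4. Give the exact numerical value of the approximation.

h = (4 − 1)/6 = 0.5.
Nodes u₀,…,u₆ = 1, 1.5, 2, 2.5, 3, 3.5, 4.
f(u) = u⁴ - 4u³ + u² - 4u: f₀=-6, f₁=-12.1875, f₂=-20, f₃=-27.1875, f₄=-30, f₅=-23.1875, f₆=0.
(h/3)·[f₀ + 4f₁ + 2f₂ + 4f₃ + 2f₄ + 4f₅ + f₆] = 0.166667·(-356.25) = -59.375.

-59.375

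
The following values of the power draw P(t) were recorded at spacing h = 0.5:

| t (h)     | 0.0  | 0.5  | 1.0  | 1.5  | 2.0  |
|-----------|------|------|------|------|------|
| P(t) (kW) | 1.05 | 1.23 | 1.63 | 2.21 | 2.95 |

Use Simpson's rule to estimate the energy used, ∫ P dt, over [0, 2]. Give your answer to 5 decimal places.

h = 0.5, n = 4.
(h/3)·[y₀ + 4y₁ + 2y₂ + 4y₃ + y₄] = 0.166667·(21.02) = 3.50333.

3.50333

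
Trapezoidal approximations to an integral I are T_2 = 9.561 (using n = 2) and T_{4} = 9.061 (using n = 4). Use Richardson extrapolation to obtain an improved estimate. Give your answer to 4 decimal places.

R = (4·T_{4} − T_2) / 3 = (4·9.061 − 9.561)/3 = (26.683)/3 = 8.8943.

8.8943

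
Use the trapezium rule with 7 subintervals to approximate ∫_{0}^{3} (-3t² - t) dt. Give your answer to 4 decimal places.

-31.7755

h = (3 − 0)/7 = 0.428571.
Nodes t₀,…,t₇ = 0, 0.428571, 0.857143, 1.285714, 1.714286, 2.142857, 2.571429, 3.
f(t) = -3t² - t: f₀=0, f₁=-0.979592, f₂=-3.061224, f₃=-6.244898, f₄=-10.530612, f₅=-15.918367, f₆=-22.408163, f₇=-30.
(h/2)·[f₀ + 2f₁ + 2f₂ + 2f₃ + 2f₄ + 2f₅ + 2f₆ + f₇] = 0.214286·(-148.285714) = -31.7755.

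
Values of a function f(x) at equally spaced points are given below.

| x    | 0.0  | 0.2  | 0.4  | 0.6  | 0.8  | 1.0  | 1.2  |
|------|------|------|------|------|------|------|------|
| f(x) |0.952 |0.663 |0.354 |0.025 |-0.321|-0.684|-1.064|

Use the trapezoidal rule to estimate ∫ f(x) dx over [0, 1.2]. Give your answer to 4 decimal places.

h = 0.2, n = 6.
(h/2)·[y₀ + 2y₁ + 2y₂ + 2y₃ + 2y₄ + 2y₅ + y₆] = 0.1·(-0.038) = -0.0038.

-0.0038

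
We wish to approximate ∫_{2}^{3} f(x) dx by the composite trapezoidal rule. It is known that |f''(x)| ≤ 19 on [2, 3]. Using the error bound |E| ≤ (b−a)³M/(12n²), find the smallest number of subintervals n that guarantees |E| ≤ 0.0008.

45

Need 19/(12n²) ≤ 0.0008.
n² ≥ 19/(12·0.0008) = 1979.17 ⇒ n ≥ 44.4878, so the smallest n is 45.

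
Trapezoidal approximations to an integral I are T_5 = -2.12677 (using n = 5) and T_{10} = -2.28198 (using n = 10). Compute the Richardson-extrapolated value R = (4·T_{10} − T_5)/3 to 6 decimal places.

R = (4·T_{10} − T_5) / 3 = (4·(-2.28198) − (-2.12677))/3 = (-7.00115)/3 = -2.333717.

-2.333717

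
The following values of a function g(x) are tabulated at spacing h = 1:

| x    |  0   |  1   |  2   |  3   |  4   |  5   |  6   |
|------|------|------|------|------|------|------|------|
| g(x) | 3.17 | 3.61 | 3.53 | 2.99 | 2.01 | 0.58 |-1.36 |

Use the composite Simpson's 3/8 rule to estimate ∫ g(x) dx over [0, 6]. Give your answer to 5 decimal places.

h = 1, n = 6.
(3h/8)·[y₀ + 3y₁ + 3y₂ + 2y₃ + 3y₄ + 3y₅ + y₆] = 0.375·(36.98) = 13.86750.

13.86750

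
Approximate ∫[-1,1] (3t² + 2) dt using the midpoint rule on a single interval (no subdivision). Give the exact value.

4

M = (b−a)·f(0) = 2·(2) = 4.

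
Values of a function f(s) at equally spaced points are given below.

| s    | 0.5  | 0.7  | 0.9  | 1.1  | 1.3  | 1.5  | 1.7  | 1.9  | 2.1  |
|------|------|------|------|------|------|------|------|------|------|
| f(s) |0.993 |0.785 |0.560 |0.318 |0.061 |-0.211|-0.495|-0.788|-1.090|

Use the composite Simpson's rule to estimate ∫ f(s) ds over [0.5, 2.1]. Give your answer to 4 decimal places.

h = 0.2, n = 8.
(h/3)·[y₀ + 4y₁ + 2y₂ + 4y₃ + 2y₄ + 4y₅ + 2y₆ + 4y₇ + y₈] = 0.066667·(0.571) = 0.0381.

0.0381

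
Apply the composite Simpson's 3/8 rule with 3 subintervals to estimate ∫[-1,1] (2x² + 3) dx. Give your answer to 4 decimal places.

h = (1 − (-1))/3 = 0.666667.
Nodes x₀,…,x₃ = -1, -0.333333, 0.333333, 1.
f(x) = 2x² + 3: f₀=5, f₁=3.222222, f₂=3.222222, f₃=5.
(3h/8)·[f₀ + 3f₁ + 3f₂ + f₃] = 0.25·(29.333333) = 7.3333.

7.3333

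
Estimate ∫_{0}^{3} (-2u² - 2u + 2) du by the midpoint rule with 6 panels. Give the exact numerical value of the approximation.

h = (3 − 0)/6 = 0.5.
Midpoints m₁,…,m₆ = 0.25, 0.75, 1.25, 1.75, 2.25, 2.75.
f(m₁)=1.375, f(m₂)=-0.625, f(m₃)=-3.625, f(m₄)=-7.625, f(m₅)=-12.625, f(m₆)=-18.625.
h·[f(m₁) + f(m₂) + f(m₃) + f(m₄) + f(m₅) + f(m₆)] = 0.5·(-41.75) = -20.875.

-20.875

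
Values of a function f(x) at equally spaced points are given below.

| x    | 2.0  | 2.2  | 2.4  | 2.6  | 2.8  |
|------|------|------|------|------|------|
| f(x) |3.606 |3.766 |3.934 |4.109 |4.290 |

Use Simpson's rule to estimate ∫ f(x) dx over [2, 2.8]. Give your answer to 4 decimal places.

h = 0.2, n = 4.
(h/3)·[y₀ + 4y₁ + 2y₂ + 4y₃ + y₄] = 0.066667·(47.264) = 3.1509.

3.1509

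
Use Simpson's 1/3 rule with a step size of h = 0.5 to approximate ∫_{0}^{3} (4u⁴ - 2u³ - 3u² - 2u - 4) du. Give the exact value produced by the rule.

h = (3 − 0)/6 = 0.5.
Nodes u₀,…,u₆ = 0, 0.5, 1, 1.5, 2, 2.5, 3.
f(u) = 4u⁴ - 2u³ - 3u² - 2u - 4: f₀=-4, f₁=-5.75, f₂=-7, f₃=-0.25, f₄=28, f₅=97.25, f₆=233.
(h/3)·[f₀ + 4f₁ + 2f₂ + 4f₃ + 2f₄ + 4f₅ + f₆] = 0.166667·(636) = 106.

106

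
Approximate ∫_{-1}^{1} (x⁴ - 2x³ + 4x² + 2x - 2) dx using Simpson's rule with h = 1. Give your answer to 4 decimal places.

-0.6667

h = (1 − (-1))/2 = 1.
Nodes x₀,…,x₂ = -1, 0, 1.
f(x) = x⁴ - 2x³ + 4x² + 2x - 2: f₀=3, f₁=-2, f₂=3.
(h/3)·[f₀ + 4f₁ + f₂] = 0.333333·(-2) = -0.6667.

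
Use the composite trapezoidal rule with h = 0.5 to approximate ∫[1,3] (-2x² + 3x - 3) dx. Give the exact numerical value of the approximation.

-11.5

h = (3 − 1)/4 = 0.5.
Nodes x₀,…,x₄ = 1, 1.5, 2, 2.5, 3.
f(x) = -2x² + 3x - 3: f₀=-2, f₁=-3, f₂=-5, f₃=-8, f₄=-12.
(h/2)·[f₀ + 2f₁ + 2f₂ + 2f₃ + f₄] = 0.25·(-46) = -11.5.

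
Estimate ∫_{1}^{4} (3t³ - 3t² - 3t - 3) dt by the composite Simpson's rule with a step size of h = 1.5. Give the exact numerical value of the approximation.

h = (4 − 1)/2 = 1.5.
Nodes t₀,…,t₂ = 1, 2.5, 4.
f(t) = 3t³ - 3t² - 3t - 3: f₀=-6, f₁=17.625, f₂=129.
(h/3)·[f₀ + 4f₁ + f₂] = 0.5·(193.5) = 96.75.

96.75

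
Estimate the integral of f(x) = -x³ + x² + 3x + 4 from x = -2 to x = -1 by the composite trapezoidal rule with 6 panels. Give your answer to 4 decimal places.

h = (-1 − (-2))/6 = 0.166667.
Nodes x₀,…,x₆ = -2, -1.833333, -1.666667, -1.5, -1.333333, -1.166667, -1.
f(x) = -x³ + x² + 3x + 4: f₀=10, f₁=8.023148, f₂=6.407407, f₃=5.125, f₄=4.148148, f₅=3.449074, f₆=3.
(h/2)·[f₀ + 2f₁ + 2f₂ + 2f₃ + 2f₄ + 2f₅ + f₆] = 0.083333·(67.305556) = 5.6088.

5.6088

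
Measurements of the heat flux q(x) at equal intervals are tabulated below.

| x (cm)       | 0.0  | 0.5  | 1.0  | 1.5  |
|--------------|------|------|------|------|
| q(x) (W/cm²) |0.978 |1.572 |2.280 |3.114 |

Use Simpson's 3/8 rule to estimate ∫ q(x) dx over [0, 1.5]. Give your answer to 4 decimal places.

2.9340

h = 0.5, n = 3.
(3h/8)·[y₀ + 3y₁ + 3y₂ + y₃] = 0.1875·(15.648) = 2.9340.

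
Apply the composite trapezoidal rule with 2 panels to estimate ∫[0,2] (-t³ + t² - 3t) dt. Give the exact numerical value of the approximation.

h = (2 − 0)/2 = 1.
Nodes t₀,…,t₂ = 0, 1, 2.
f(t) = -t³ + t² - 3t: f₀=0, f₁=-3, f₂=-10.
(h/2)·[f₀ + 2f₁ + f₂] = 0.5·(-16) = -8.

-8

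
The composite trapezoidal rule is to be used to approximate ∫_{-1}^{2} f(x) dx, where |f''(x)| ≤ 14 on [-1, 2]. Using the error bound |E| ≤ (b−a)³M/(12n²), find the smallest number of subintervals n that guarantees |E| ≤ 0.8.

7

Need 378/(12n²) ≤ 0.8.
n² ≥ 378/(12·0.8) = 39.375 ⇒ n ≥ 6.2750, so the smallest n is 7.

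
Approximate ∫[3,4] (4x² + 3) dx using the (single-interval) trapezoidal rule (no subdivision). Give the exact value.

T = (b−a)/2 · [f(3) + f(4)] = 0.5·[39 + 67] = 53.

53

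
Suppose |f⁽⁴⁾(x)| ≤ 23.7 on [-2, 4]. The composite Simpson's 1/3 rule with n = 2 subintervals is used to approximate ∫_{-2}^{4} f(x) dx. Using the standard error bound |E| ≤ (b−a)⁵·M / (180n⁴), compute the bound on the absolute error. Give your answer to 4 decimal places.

|E| ≤ (6)⁵·23.7 / (180·2⁴) = 184291.2/2880 = 63.9900.

63.9900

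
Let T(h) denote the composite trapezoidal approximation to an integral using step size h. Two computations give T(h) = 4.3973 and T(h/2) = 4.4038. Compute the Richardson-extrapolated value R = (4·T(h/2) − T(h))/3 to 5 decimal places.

4.40597

R = (4·T(h/2) − T(h)) / 3 = (4·4.4038 − 4.3973)/3 = (13.2179)/3 = 4.40597.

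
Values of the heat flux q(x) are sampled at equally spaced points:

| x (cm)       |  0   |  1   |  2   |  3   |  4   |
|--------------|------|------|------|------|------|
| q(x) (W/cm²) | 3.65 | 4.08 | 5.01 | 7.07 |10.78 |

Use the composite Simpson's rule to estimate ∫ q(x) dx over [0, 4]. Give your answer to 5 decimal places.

23.01667

h = 1, n = 4.
(h/3)·[y₀ + 4y₁ + 2y₂ + 4y₃ + y₄] = 0.333333·(69.05) = 23.01667.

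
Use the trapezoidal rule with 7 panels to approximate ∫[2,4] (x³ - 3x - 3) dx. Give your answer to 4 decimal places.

h = (4 − 2)/7 = 0.285714.
Nodes x₀,…,x₇ = 2, 2.285714, 2.571429, 2.857143, 3.142857, 3.428571, 3.714286, 4.
f(x) = x³ - 3x - 3: f₀=-1, f₁=2.084548, f₂=6.288630, f₃=11.752187, f₄=18.615160, f₅=27.017493, f₆=37.099125, f₇=49.
(h/2)·[f₀ + 2f₁ + 2f₂ + 2f₃ + 2f₄ + 2f₅ + 2f₆ + f₇] = 0.142857·(253.714286) = 36.2449.

36.2449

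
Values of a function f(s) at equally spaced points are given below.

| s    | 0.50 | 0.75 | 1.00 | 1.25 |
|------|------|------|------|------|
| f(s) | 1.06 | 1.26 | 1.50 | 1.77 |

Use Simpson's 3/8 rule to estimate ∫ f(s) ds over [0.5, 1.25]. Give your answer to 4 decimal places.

h = 0.25, n = 3.
(3h/8)·[y₀ + 3y₁ + 3y₂ + y₃] = 0.09375·(11.11) = 1.0416.

1.0416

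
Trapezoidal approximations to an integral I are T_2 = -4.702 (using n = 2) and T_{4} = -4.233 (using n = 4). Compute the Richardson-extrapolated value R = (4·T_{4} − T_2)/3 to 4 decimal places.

-4.0767

R = (4·T_{4} − T_2) / 3 = (4·(-4.233) − (-4.702))/3 = (-12.230)/3 = -4.0767.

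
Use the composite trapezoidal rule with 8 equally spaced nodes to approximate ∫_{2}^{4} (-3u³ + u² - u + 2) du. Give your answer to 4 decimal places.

h = (4 − 2)/7 = 0.285714.
Nodes u₀,…,u₇ = 2, 2.285714, 2.571429, 2.857143, 3.142857, 3.428571, 3.714286, 4.
f(u) = -3u³ + u² - u + 2: f₀=-20, f₁=-30.886297, f₂=-44.967930, f₃=-62.664723, f₄=-84.396501, f₅=-110.583090, f₆=-141.644315, f₇=-178.
(h/2)·[f₀ + 2f₁ + 2f₂ + 2f₃ + 2f₄ + 2f₅ + 2f₆ + f₇] = 0.142857·(-1148.285714) = -164.0408.

-164.0408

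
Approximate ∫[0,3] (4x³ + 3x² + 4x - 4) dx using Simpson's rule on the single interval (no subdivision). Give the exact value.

114

S = (b−a)/6 · [f(0) + 4f(1.5) + f(3)] = 0.5·[(-4) + 4·22.25 + 143] = 114.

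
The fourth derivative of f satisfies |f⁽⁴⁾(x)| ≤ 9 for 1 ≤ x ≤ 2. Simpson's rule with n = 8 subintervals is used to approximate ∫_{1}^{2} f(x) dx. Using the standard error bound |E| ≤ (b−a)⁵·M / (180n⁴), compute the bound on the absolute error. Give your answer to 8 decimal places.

0.00001221

|E| ≤ (1)⁵·9 / (180·8⁴) = 9/737280 = 0.00001221.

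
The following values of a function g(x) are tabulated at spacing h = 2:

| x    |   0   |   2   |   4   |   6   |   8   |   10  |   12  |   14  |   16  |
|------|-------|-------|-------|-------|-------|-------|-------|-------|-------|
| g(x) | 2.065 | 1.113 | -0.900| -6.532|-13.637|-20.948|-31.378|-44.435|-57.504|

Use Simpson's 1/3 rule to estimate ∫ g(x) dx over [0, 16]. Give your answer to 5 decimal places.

-286.98467

h = 2, n = 8.
(h/3)·[y₀ + 4y₁ + 2y₂ + 4y₃ + 2y₄ + 4y₅ + 2y₆ + 4y₇ + y₈] = 0.666667·(-430.477) = -286.98467.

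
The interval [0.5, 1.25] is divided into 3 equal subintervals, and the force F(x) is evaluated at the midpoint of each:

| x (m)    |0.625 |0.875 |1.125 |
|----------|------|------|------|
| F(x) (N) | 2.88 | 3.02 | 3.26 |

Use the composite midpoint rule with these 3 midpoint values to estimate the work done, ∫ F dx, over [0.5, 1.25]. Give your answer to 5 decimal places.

h = 0.25, n = 3.
h·[y(m₁) + y(m₂) + y(m₃)] = 0.25·(9.16) = 2.29000.

2.29000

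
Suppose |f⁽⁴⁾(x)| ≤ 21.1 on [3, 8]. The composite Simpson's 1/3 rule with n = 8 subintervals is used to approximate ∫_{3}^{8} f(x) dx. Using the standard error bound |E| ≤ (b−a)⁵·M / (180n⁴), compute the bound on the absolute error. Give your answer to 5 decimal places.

0.08943

|E| ≤ (5)⁵·21.1 / (180·8⁴) = 65937.5/737280 = 0.08943.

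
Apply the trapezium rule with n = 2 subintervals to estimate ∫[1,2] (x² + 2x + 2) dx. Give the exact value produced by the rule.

7.375

h = (2 − 1)/2 = 0.5.
Nodes x₀,…,x₂ = 1, 1.5, 2.
f(x) = x² + 2x + 2: f₀=5, f₁=7.25, f₂=10.
(h/2)·[f₀ + 2f₁ + f₂] = 0.25·(29.5) = 7.375.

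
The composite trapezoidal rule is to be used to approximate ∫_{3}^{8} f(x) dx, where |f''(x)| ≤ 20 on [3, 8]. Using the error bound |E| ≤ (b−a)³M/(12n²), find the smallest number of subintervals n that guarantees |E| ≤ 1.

15

Need 2500/(12n²) ≤ 1.
n² ≥ 2500/(12·1) = 208.333 ⇒ n ≥ 14.4338, so the smallest n is 15.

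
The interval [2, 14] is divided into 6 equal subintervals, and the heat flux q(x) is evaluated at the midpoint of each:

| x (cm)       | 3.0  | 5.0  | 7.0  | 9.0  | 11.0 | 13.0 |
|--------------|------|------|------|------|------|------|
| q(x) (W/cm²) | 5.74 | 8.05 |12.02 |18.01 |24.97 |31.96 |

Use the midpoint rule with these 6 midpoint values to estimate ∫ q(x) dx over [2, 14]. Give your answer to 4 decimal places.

h = 2, n = 6.
h·[y(m₁) + y(m₂) + y(m₃) + y(m₄) + y(m₅) + y(m₆)] = 2·(100.75) = 201.5000.

201.5000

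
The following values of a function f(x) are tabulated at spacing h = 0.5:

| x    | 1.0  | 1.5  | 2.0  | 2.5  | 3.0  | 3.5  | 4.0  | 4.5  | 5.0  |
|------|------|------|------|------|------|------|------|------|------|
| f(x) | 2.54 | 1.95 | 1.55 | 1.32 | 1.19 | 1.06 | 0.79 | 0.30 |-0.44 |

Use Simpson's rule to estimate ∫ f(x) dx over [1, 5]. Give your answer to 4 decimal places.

h = 0.5, n = 8.
(h/3)·[y₀ + 4y₁ + 2y₂ + 4y₃ + 2y₄ + 4y₅ + 2y₆ + 4y₇ + y₈] = 0.166667·(27.68) = 4.6133.

4.6133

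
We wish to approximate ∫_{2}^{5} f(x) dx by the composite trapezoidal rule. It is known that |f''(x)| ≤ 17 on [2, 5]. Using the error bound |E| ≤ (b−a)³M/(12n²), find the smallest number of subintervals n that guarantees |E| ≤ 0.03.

36

Need 459/(12n²) ≤ 0.03.
n² ≥ 459/(12·0.03) = 1275 ⇒ n ≥ 35.7071, so the smallest n is 36.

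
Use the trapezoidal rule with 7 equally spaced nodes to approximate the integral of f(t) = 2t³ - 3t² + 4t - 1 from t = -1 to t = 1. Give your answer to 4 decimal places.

-4.1111

h = (1 − (-1))/6 = 0.333333.
Nodes t₀,…,t₆ = -1, -0.666667, -0.333333, 0, 0.333333, 0.666667, 1.
f(t) = 2t³ - 3t² + 4t - 1: f₀=-10, f₁=-5.592593, f₂=-2.740741, f₃=-1, f₄=0.074074, f₅=0.925926, f₆=2.
(h/2)·[f₀ + 2f₁ + 2f₂ + 2f₃ + 2f₄ + 2f₅ + f₆] = 0.166667·(-24.666667) = -4.1111.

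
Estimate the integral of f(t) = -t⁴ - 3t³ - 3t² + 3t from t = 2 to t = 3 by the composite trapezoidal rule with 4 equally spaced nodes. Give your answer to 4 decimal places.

h = (3 − 2)/3 = 0.333333.
Nodes t₀,…,t₃ = 2, 2.333333, 2.666667, 3.
f(t) = -t⁴ - 3t³ - 3t² + 3t: f₀=-46, f₁=-77.086420, f₂=-120.790123, f₃=-180.
(h/2)·[f₀ + 2f₁ + 2f₂ + f₃] = 0.166667·(-621.753086) = -103.6255.

-103.6255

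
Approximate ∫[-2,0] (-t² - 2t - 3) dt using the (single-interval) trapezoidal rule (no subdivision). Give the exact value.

-6

T = (b−a)/2 · [f(-2) + f(0)] = 1·[(-3) + (-3)] = -6.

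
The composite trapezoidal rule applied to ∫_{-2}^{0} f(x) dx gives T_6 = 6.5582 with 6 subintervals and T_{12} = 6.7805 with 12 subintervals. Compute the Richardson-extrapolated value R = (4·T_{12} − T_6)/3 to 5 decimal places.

6.85460

R = (4·T_{12} − T_6) / 3 = (4·6.7805 − 6.5582)/3 = (20.5638)/3 = 6.85460.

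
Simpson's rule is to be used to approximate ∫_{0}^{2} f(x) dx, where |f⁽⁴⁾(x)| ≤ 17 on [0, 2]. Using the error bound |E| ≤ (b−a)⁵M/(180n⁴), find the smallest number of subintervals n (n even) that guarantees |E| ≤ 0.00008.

14

Need 544/(180n⁴) ≤ 0.00008.
n⁴ ≥ 544/(180·0.00008) = 37777.8 ⇒ n ≥ 13.9415, so the smallest even n is 14. (n must be even for Simpson's rule.)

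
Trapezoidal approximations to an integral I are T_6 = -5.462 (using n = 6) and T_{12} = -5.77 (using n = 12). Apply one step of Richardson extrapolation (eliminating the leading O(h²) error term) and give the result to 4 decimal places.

R = (4·T_{12} − T_6) / 3 = (4·(-5.77) − (-5.462))/3 = (-17.618)/3 = -5.8727.

-5.8727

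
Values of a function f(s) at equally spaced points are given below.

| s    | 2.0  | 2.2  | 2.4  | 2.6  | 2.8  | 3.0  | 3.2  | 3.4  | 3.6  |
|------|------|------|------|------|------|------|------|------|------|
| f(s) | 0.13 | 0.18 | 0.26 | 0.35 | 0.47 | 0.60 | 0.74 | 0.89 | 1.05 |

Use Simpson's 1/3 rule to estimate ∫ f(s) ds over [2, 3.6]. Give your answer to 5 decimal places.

h = 0.2, n = 8.
(h/3)·[y₀ + 4y₁ + 2y₂ + 4y₃ + 2y₄ + 4y₅ + 2y₆ + 4y₇ + y₈] = 0.066667·(12.20) = 0.81333.

0.81333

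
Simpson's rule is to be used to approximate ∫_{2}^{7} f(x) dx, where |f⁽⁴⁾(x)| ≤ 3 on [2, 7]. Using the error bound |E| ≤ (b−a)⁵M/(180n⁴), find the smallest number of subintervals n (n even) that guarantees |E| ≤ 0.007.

Need 9375/(180n⁴) ≤ 0.007.
n⁴ ≥ 9375/(180·0.007) = 7440.48 ⇒ n ≥ 9.2875, so the smallest even n is 10. (n must be even for Simpson's rule.)

10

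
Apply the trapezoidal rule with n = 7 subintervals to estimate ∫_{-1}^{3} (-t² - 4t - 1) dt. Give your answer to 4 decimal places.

-29.5510

h = (3 − (-1))/7 = 0.571429.
Nodes t₀,…,t₇ = -1, -0.428571, 0.142857, 0.714286, 1.285714, 1.857143, 2.428571, 3.
f(t) = -t² - 4t - 1: f₀=2, f₁=0.530612, f₂=-1.591837, f₃=-4.367347, f₄=-7.795918, f₅=-11.877551, f₆=-16.612245, f₇=-22.
(h/2)·[f₀ + 2f₁ + 2f₂ + 2f₃ + 2f₄ + 2f₅ + 2f₆ + f₇] = 0.285714·(-103.428571) = -29.5510.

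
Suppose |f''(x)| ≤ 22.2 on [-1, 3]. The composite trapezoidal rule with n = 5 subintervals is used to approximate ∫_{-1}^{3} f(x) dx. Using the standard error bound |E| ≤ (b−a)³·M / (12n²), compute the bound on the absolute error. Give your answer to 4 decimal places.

|E| ≤ (4)³·22.2 / (12·5²) = 1420.8/300 = 4.7360.

4.7360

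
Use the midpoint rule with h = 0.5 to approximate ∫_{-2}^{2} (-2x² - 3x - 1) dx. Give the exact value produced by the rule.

-14.5

h = (2 − (-2))/8 = 0.5.
Midpoints m₁,…,m₈ = -1.75, -1.25, -0.75, -0.25, 0.25, 0.75, 1.25, 1.75.
f(m₁)=-1.875, f(m₂)=-0.375, f(m₃)=0.125, f(m₄)=-0.375, f(m₅)=-1.875, f(m₆)=-4.375, f(m₇)=-7.875, f(m₈)=-12.375.
h·[f(m₁) + f(m₂) + f(m₃) + f(m₄) + f(m₅) + f(m₆) + f(m₇) + f(m₈)] = 0.5·(-29) = -14.5.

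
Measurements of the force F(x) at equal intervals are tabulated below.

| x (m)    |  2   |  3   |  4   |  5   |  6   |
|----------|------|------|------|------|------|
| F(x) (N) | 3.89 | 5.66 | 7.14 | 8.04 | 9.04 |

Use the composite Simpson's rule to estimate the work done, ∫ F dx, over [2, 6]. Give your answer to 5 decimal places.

27.33667

h = 1, n = 4.
(h/3)·[y₀ + 4y₁ + 2y₂ + 4y₃ + y₄] = 0.333333·(82.01) = 27.33667.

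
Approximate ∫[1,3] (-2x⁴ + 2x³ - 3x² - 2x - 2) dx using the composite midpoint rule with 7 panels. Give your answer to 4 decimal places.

h = (3 − 1)/7 = 0.285714.
Midpoints m₁,…,m₇ = 1.142857, 1.428571, 1.714286, 2, 2.285714, 2.571429, 2.857143.
f(m₁)=-8.630571, f(m₂)=-13.478551, f(m₃)=-21.441899, f(m₄)=-34, f(m₅)=-52.952103, f(m₆)=-80.417326, f(m₇)=-118.834652.
h·[f(m₁) + f(m₂) + f(m₃) + f(m₄) + f(m₅) + f(m₆) + f(m₇)] = 0.285714·(-329.755102) = -94.2157.

-94.2157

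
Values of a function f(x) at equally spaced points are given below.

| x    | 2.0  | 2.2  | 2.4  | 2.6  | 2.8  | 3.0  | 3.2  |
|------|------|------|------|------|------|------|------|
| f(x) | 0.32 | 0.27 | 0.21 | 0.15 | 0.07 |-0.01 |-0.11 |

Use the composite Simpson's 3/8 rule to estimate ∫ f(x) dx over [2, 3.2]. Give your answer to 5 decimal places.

h = 0.2, n = 6.
(3h/8)·[y₀ + 3y₁ + 3y₂ + 2y₃ + 3y₄ + 3y₅ + y₆] = 0.075·(2.13) = 0.15975.

0.15975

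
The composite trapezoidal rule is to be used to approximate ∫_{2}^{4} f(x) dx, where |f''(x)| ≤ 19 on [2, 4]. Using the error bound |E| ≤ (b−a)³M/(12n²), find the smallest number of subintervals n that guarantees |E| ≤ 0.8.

4

Need 152/(12n²) ≤ 0.8.
n² ≥ 152/(12·0.8) = 15.8333 ⇒ n ≥ 3.9791, so the smallest n is 4.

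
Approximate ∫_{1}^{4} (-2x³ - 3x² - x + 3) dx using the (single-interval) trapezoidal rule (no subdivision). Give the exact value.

T = (b−a)/2 · [f(1) + f(4)] = 1.5·[(-3) + (-177)] = -270.

-270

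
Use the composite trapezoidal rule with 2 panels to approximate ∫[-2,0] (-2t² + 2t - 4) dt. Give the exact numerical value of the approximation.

-18

h = (0 − (-2))/2 = 1.
Nodes t₀,…,t₂ = -2, -1, 0.
f(t) = -2t² + 2t - 4: f₀=-16, f₁=-8, f₂=-4.
(h/2)·[f₀ + 2f₁ + f₂] = 0.5·(-36) = -18.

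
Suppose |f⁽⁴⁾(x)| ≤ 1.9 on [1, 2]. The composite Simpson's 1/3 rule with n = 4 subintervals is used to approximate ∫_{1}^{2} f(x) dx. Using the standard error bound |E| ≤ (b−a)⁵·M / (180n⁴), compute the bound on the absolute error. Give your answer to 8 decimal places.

|E| ≤ (1)⁵·1.9 / (180·4⁴) = 1.9/46080 = 0.00004123.

0.00004123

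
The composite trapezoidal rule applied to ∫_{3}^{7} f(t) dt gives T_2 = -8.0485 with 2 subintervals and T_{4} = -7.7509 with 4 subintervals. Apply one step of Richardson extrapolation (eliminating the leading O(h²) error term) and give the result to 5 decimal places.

R = (4·T_{4} − T_2) / 3 = (4·(-7.7509) − (-8.0485))/3 = (-22.9551)/3 = -7.65170.

-7.65170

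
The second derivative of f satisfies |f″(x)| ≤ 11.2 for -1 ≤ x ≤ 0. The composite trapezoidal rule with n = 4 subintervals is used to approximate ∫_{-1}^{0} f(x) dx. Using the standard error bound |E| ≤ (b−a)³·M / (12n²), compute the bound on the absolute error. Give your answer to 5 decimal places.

0.05833

|E| ≤ (1)³·11.2 / (12·4²) = 11.2/192 = 0.05833.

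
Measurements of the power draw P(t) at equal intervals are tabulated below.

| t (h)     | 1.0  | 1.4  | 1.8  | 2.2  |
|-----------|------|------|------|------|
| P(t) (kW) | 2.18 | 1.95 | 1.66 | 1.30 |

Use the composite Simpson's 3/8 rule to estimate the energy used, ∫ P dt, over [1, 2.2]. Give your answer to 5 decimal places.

2.14650

h = 0.4, n = 3.
(3h/8)·[y₀ + 3y₁ + 3y₂ + y₃] = 0.15·(14.31) = 2.14650.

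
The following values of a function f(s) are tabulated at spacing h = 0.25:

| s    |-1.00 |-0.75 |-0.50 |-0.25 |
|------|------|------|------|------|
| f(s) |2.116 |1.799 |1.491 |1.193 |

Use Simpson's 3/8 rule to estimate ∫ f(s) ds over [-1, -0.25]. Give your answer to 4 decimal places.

1.2355

h = 0.25, n = 3.
(3h/8)·[y₀ + 3y₁ + 3y₂ + y₃] = 0.09375·(13.179) = 1.2355.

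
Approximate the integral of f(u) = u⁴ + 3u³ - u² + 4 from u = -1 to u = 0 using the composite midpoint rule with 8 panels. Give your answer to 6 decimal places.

h = (0 − (-1))/8 = 0.125.
Midpoints m₁,…,m₈ = -0.9375, -0.8125, -0.6875, -0.5625, -0.4375, -0.3125, -0.1875, -0.0625.
f(m₁)=1.4216461181640625, f(m₂)=2.1665191650390625, f(m₃)=2.7758941650390625, f(m₄)=3.2497711181640625, f(m₅)=3.5940093994140625, f(m₆)=3.8203277587890625, f(m₇)=3.9463043212890625, f(m₈)=3.9953765869140625.
h·[f(m₁) + f(m₂) + f(m₃) + f(m₄) + f(m₅) + f(m₆) + f(m₇) + f(m₈)] = 0.125·(24.9698486328125) = 3.121231.

3.121231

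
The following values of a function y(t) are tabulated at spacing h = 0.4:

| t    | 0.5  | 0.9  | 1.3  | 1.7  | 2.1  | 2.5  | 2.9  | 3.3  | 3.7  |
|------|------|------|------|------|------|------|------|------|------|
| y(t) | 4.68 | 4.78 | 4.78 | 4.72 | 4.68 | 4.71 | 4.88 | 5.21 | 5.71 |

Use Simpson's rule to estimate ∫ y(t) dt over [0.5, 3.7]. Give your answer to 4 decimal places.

h = 0.4, n = 8.
(h/3)·[y₀ + 4y₁ + 2y₂ + 4y₃ + 2y₄ + 4y₅ + 2y₆ + 4y₇ + y₈] = 0.133333·(116.75) = 15.5667.

15.5667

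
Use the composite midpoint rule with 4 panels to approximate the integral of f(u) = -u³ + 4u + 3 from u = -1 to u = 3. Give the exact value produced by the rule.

h = (3 − (-1))/4 = 1.
Midpoints m₁,…,m₄ = -0.5, 0.5, 1.5, 2.5.
f(m₁)=1.125, f(m₂)=4.875, f(m₃)=5.625, f(m₄)=-2.625.
h·[f(m₁) + f(m₂) + f(m₃) + f(m₄)] = 1·(9) = 9.

9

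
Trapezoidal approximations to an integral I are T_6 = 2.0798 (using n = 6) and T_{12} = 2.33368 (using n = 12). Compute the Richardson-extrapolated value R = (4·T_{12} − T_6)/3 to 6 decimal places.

R = (4·T_{12} − T_6) / 3 = (4·2.33368 − 2.0798)/3 = (7.25492)/3 = 2.418307.

2.418307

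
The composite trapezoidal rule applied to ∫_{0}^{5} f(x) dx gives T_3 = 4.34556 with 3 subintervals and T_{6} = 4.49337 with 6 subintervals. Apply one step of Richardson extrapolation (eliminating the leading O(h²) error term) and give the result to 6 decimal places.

R = (4·T_{6} − T_3) / 3 = (4·4.49337 − 4.34556)/3 = (13.62792)/3 = 4.542640.

4.542640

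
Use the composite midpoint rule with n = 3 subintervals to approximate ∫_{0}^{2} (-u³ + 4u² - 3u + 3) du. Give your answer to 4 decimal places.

6.5926

h = (2 − 0)/3 = 0.666667.
Midpoints m₁,…,m₃ = 0.333333, 1, 1.666667.
f(m₁)=2.407407, f(m₂)=3, f(m₃)=4.481481.
h·[f(m₁) + f(m₂) + f(m₃)] = 0.666667·(9.888889) = 6.5926.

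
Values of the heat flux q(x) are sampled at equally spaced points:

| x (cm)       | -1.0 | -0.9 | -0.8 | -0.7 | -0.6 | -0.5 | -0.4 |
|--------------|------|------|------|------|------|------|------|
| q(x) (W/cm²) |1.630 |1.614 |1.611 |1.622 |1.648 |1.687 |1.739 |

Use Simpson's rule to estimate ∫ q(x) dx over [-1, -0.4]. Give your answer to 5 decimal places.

0.98597

h = 0.1, n = 6.
(h/3)·[y₀ + 4y₁ + 2y₂ + 4y₃ + 2y₄ + 4y₅ + y₆] = 0.033333·(29.579) = 0.98597.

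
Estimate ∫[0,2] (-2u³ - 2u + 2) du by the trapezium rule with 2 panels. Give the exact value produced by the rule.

-10

h = (2 − 0)/2 = 1.
Nodes u₀,…,u₂ = 0, 1, 2.
f(u) = -2u³ - 2u + 2: f₀=2, f₁=-2, f₂=-18.
(h/2)·[f₀ + 2f₁ + f₂] = 0.5·(-20) = -10.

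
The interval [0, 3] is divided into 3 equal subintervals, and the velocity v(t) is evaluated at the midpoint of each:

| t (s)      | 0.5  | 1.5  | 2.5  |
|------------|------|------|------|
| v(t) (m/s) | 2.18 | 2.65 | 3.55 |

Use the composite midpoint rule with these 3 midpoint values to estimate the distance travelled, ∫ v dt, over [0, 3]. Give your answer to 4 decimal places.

8.3800

h = 1, n = 3.
h·[y(m₁) + y(m₂) + y(m₃)] = 1·(8.38) = 8.3800.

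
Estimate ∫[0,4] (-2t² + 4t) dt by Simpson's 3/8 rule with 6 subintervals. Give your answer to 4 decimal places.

h = (4 − 0)/6 = 0.666667.
Nodes t₀,…,t₆ = 0, 0.666667, 1.333333, 2, 2.666667, 3.333333, 4.
f(t) = -2t² + 4t: f₀=0, f₁=1.777778, f₂=1.777778, f₃=0, f₄=-3.555556, f₅=-8.888889, f₆=-16.
(3h/8)·[f₀ + 3f₁ + 3f₂ + 2f₃ + 3f₄ + 3f₅ + f₆] = 0.25·(-42.666667) = -10.6667.

-10.6667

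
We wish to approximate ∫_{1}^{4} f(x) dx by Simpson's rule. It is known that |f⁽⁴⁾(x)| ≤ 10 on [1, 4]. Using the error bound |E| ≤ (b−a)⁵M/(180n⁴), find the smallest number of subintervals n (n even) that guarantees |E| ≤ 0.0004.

Need 2430/(180n⁴) ≤ 0.0004.
n⁴ ≥ 2430/(180·0.0004) = 33750 ⇒ n ≥ 13.5540, so the smallest even n is 14. (n must be even for Simpson's rule.)

14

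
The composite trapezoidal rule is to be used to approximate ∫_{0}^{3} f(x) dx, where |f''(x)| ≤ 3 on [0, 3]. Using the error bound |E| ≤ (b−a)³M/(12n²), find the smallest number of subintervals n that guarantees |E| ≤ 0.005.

37

Need 81/(12n²) ≤ 0.005.
n² ≥ 81/(12·0.005) = 1350 ⇒ n ≥ 36.7423, so the smallest n is 37.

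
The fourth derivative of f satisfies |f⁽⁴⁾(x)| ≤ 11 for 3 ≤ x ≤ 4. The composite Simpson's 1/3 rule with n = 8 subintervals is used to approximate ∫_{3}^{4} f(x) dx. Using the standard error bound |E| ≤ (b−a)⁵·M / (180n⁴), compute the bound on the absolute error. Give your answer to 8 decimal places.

0.00001492

|E| ≤ (1)⁵·11 / (180·8⁴) = 11/737280 = 0.00001492.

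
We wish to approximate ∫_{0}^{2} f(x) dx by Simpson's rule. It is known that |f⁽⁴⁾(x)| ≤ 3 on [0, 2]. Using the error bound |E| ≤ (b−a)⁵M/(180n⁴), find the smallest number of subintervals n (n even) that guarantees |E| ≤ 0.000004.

20

Need 96/(180n⁴) ≤ 0.000004.
n⁴ ≥ 96/(180·0.000004) = 133333 ⇒ n ≥ 19.1089, so the smallest even n is 20. (n must be even for Simpson's rule.)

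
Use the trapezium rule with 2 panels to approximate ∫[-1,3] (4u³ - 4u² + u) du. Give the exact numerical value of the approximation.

68

h = (3 − (-1))/2 = 2.
Nodes u₀,…,u₂ = -1, 1, 3.
f(u) = 4u³ - 4u² + u: f₀=-9, f₁=1, f₂=75.
(h/2)·[f₀ + 2f₁ + f₂] = 1·(68) = 68.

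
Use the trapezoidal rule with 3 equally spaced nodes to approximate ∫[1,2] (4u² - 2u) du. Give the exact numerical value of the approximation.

6.5

h = (2 − 1)/2 = 0.5.
Nodes u₀,…,u₂ = 1, 1.5, 2.
f(u) = 4u² - 2u: f₀=2, f₁=6, f₂=12.
(h/2)·[f₀ + 2f₁ + f₂] = 0.25·(26) = 6.5.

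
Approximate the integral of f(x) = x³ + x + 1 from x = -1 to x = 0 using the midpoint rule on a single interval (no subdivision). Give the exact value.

0.375

M = (b−a)·f(-0.5) = 1·(0.375) = 0.375.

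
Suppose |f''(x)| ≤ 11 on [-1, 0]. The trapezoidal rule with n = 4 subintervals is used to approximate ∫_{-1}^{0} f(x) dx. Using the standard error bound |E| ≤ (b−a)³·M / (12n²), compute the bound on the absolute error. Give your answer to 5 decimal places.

|E| ≤ (1)³·11 / (12·4²) = 11/192 = 0.05729.

0.05729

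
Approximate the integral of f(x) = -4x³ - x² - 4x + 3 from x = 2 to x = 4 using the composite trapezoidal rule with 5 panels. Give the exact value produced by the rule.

-278.64

h = (4 − 2)/5 = 0.4.
Nodes x₀,…,x₅ = 2, 2.4, 2.8, 3.2, 3.6, 4.
f(x) = -4x³ - x² - 4x + 3: f₀=-41, f₁=-67.656, f₂=-103.848, f₃=-151.112, f₄=-210.984, f₅=-285.
(h/2)·[f₀ + 2f₁ + 2f₂ + 2f₃ + 2f₄ + f₅] = 0.2·(-1393.2) = -278.64.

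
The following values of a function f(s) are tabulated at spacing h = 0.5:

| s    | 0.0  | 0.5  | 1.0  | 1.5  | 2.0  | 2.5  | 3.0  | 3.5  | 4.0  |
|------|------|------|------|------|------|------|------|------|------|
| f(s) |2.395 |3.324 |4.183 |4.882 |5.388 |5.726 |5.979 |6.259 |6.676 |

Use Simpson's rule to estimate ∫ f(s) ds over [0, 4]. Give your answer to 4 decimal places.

20.1558

h = 0.5, n = 8.
(h/3)·[y₀ + 4y₁ + 2y₂ + 4y₃ + 2y₄ + 4y₅ + 2y₆ + 4y₇ + y₈] = 0.166667·(120.935) = 20.1558.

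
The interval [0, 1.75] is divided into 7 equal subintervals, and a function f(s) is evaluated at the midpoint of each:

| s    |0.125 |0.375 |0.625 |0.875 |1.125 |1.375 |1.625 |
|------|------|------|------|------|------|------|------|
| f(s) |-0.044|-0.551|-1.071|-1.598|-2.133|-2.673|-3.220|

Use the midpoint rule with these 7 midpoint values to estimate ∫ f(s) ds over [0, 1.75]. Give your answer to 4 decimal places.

-2.8225

h = 0.25, n = 7.
h·[y(m₁) + y(m₂) + y(m₃) + y(m₄) + y(m₅) + y(m₆) + y(m₇)] = 0.25·(-11.290) = -2.8225.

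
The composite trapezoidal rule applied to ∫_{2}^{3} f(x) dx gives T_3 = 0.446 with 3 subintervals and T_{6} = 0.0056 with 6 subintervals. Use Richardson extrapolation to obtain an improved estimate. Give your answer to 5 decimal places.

-0.14120

R = (4·T_{6} − T_3) / 3 = (4·0.0056 − 0.446)/3 = (-0.4236)/3 = -0.14120.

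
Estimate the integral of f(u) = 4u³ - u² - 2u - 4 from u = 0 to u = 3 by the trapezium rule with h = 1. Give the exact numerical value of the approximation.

59.5

h = (3 − 0)/3 = 1.
Nodes u₀,…,u₃ = 0, 1, 2, 3.
f(u) = 4u³ - u² - 2u - 4: f₀=-4, f₁=-3, f₂=20, f₃=89.
(h/2)·[f₀ + 2f₁ + 2f₂ + f₃] = 0.5·(119) = 59.5.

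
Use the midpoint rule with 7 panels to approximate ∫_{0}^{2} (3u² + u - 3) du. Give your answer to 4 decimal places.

3.9592

h = (2 − 0)/7 = 0.285714.
Midpoints m₁,…,m₇ = 0.142857, 0.428571, 0.714286, 1, 1.285714, 1.571429, 1.857143.
f(m₁)=-2.795918, f(m₂)=-2.020408, f(m₃)=-0.755102, f(m₄)=1, f(m₅)=3.244898, f(m₆)=5.979592, f(m₇)=9.204082.
h·[f(m₁) + f(m₂) + f(m₃) + f(m₄) + f(m₅) + f(m₆) + f(m₇)] = 0.285714·(13.857143) = 3.9592.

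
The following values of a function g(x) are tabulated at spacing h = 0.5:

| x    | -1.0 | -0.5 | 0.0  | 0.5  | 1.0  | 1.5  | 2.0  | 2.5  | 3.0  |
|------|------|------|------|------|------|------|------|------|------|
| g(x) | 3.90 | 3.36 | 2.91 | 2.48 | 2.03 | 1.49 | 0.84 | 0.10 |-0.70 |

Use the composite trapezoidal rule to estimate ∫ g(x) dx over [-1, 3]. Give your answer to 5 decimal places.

7.40500

h = 0.5, n = 8.
(h/2)·[y₀ + 2y₁ + 2y₂ + 2y₃ + 2y₄ + 2y₅ + 2y₆ + 2y₇ + y₈] = 0.25·(29.62) = 7.40500.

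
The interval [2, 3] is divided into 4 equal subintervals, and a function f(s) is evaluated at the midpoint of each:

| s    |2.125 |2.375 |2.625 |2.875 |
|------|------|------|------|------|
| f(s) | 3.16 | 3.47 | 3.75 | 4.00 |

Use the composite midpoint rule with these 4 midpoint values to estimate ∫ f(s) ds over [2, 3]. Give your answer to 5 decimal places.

h = 0.25, n = 4.
h·[y(m₁) + y(m₂) + y(m₃) + y(m₄)] = 0.25·(14.38) = 3.59500.

3.59500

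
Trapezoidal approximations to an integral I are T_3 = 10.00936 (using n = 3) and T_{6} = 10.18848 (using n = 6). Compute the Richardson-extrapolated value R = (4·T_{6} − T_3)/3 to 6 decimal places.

10.248187

R = (4·T_{6} − T_3) / 3 = (4·10.18848 − 10.00936)/3 = (30.74456)/3 = 10.248187.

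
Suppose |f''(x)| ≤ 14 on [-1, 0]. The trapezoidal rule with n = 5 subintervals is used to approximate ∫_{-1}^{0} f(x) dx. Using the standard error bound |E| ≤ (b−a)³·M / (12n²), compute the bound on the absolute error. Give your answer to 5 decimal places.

0.04667

|E| ≤ (1)³·14 / (12·5²) = 14/300 = 0.04667.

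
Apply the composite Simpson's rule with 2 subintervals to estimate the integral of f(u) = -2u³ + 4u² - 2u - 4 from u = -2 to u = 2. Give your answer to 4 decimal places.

h = (2 − (-2))/2 = 2.
Nodes u₀,…,u₂ = -2, 0, 2.
f(u) = -2u³ + 4u² - 2u - 4: f₀=32, f₁=-4, f₂=-8.
(h/3)·[f₀ + 4f₁ + f₂] = 0.666667·(8) = 5.3333.

5.3333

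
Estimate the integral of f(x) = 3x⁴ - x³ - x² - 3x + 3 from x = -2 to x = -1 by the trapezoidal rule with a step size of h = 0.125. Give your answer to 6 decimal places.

h = (-1 − (-2))/8 = 0.125.
Nodes x₀,…,x₈ = -2, -1.875, -1.75, -1.625, -1.5, -1.375, -1.25, -1.125, -1.
f(x) = 3x⁴ - x³ - x² - 3x + 3: f₀=61, f₁=48.780029296875, f₂=38.68359375, f₃=30.444091796875, f₄=23.8125, f₅=18.557373046875, f₆=14.46484375, f₇=11.338623046875, f₈=9.
(h/2)·[f₀ + 2f₁ + 2f₂ + 2f₃ + 2f₄ + 2f₅ + 2f₆ + 2f₇ + f₈] = 0.0625·(442.162109375) = 27.635132.

27.635132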